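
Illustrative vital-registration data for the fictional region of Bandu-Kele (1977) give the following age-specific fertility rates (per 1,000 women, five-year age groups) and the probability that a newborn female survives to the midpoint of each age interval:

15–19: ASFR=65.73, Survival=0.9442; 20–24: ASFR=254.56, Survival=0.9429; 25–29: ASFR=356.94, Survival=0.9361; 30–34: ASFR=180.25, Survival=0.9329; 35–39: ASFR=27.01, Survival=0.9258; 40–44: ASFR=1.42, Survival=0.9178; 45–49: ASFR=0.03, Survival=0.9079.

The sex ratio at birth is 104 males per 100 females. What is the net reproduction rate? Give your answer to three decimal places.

Proportion female at birth = 100 / (100 + 104) = 0.49020.
Weighting each age-specific rate by interval width and survival:
  15–19: 5 × 65.73/1000 × 0.9442 = 0.31031
  20–24: 5 × 254.56/1000 × 0.9429 = 1.20012
  25–29: 5 × 356.94/1000 × 0.9361 = 1.67066
  30–34: 5 × 180.25/1000 × 0.9329 = 0.84078
  35–39: 5 × 27.01/1000 × 0.9258 = 0.12503
  40–44: 5 × 1.42/1000 × 0.9178 = 0.00652
  45–49: 5 × 0.03/1000 × 0.9079 = 0.00014
Sum = 4.15356
NRR = 0.49020 × 4.15356 = 2.03608

2.036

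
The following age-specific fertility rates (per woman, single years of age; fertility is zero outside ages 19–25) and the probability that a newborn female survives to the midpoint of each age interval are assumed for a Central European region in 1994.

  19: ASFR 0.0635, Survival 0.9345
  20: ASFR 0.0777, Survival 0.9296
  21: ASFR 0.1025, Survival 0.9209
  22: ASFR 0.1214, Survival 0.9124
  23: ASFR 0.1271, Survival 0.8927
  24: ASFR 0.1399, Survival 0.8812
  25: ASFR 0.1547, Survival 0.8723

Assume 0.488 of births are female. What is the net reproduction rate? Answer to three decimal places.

0.346

Proportion female at birth = 0.488.
Per-age-group product (1 × ASFR × survival probability):
  19: 1 × 0.0635 × 0.9345 = 0.05934
  20: 1 × 0.0777 × 0.9296 = 0.07223
  21: 1 × 0.1025 × 0.9209 = 0.09439
  22: 1 × 0.1214 × 0.9124 = 0.11077
  23: 1 × 0.1271 × 0.8927 = 0.11346
  24: 1 × 0.1399 × 0.8812 = 0.12328
  25: 1 × 0.1547 × 0.8723 = 0.13494
Sum = 0.70841
NRR = 0.488 × 0.70841 = 0.34570
With NRR below 1 the population is below replacement fertility.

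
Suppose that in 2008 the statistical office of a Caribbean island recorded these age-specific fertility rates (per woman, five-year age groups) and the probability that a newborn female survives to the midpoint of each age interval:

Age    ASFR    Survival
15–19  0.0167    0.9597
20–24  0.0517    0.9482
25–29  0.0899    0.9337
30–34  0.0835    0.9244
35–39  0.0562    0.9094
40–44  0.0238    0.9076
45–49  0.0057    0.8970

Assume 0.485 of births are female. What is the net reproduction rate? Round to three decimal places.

Proportion female at birth = 0.485.
Weighting each age-specific rate by interval width and survival:
  15–19: 5 × 0.0167 × 0.9597 = 0.08013
  20–24: 5 × 0.0517 × 0.9482 = 0.24511
  25–29: 5 × 0.0899 × 0.9337 = 0.41970
  30–34: 5 × 0.0835 × 0.9244 = 0.38594
  35–39: 5 × 0.0562 × 0.9094 = 0.25554
  40–44: 5 × 0.0238 × 0.9076 = 0.10800
  45–49: 5 × 0.0057 × 0.8970 = 0.02556
Sum = 1.51998
NRR = 0.485 × 1.51998 = 0.73719

0.737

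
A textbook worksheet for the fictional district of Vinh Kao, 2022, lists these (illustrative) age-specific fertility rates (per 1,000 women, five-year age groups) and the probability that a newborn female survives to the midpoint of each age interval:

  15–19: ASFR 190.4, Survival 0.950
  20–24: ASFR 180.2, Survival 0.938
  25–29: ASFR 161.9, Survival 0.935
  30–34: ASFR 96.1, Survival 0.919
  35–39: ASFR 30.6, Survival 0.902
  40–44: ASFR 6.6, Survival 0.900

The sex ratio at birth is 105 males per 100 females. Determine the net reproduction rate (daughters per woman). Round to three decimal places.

1.520

Proportion female at birth = 100 / (100 + 105) = 0.48780.
Weighting each age-specific rate by interval width and survival:
  15–19: 5 × 190.4/1000 × 0.950 = 0.90440
  20–24: 5 × 180.2/1000 × 0.938 = 0.84514
  25–29: 5 × 161.9/1000 × 0.935 = 0.75688
  30–34: 5 × 96.1/1000 × 0.919 = 0.44158
  35–39: 5 × 30.6/1000 × 0.902 = 0.13801
  40–44: 5 × 6.6/1000 × 0.900 = 0.02970
Sum = 3.11571
NRR = 0.48780 × 3.11571 = 1.51984
NRR > 1, so each generation more than replaces itself.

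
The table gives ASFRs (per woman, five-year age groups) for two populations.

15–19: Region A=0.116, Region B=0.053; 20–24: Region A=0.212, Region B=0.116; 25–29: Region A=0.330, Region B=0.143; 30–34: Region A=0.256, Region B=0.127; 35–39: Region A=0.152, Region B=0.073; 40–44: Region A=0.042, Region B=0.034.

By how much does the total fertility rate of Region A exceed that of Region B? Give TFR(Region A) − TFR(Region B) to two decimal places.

Region A:
  Sum of ASFRs = 0.116 + 0.212 + 0.330 + 0.256 + 0.152 + 0.042 = 1.108
  TFR = 5 × 1.108 = 5.54
Region B:
  Sum of ASFRs = 0.053 + 0.116 + 0.143 + 0.127 + 0.073 + 0.034 = 0.546
  TFR = 5 × 0.546 = 2.73
Difference = 5.54 − 2.73 = 2.81

2.81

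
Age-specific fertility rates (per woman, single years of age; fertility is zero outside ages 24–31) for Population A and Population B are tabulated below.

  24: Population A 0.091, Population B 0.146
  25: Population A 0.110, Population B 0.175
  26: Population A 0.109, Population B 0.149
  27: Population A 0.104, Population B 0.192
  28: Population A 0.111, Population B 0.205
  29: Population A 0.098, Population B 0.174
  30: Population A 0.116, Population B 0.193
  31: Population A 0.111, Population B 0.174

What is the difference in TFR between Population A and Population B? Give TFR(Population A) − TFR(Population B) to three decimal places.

Population A:
  Sum of ASFRs = 0.091 + 0.110 + 0.109 + 0.104 + 0.111 + 0.098 + 0.116 + 0.111 = 0.850
  TFR = 0.85
Population B:
  Sum of ASFRs = 0.146 + 0.175 + 0.149 + 0.192 + 0.205 + 0.174 + 0.193 + 0.174 = 1.408
  TFR = 1.408
Difference = 0.85 − 1.408 = -0.558

-0.558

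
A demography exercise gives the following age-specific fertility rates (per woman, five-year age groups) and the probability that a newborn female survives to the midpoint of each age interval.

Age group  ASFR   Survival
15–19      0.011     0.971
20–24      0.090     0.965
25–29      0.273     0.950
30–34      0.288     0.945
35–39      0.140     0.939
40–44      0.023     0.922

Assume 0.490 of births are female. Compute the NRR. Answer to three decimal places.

1.915

Proportion female at birth = 0.490.
Survival-weighted fertility by age (5·fₓ·Sₓ):
  15–19: 5 × 0.011 × 0.971 = 0.05341
  20–24: 5 × 0.090 × 0.965 = 0.43425
  25–29: 5 × 0.273 × 0.950 = 1.29675
  30–34: 5 × 0.288 × 0.945 = 1.36080
  35–39: 5 × 0.140 × 0.939 = 0.65730
  40–44: 5 × 0.023 × 0.922 = 0.10603
Sum = 3.90854
NRR = 0.490 × 3.90854 = 1.91518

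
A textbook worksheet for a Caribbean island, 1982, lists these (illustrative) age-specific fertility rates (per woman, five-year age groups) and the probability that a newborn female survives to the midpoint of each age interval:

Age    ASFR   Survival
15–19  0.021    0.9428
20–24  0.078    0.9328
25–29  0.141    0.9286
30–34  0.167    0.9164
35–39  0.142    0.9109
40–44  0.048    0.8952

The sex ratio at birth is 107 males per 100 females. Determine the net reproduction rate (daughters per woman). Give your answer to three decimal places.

1.326

Proportion female at birth = 100 / (100 + 107) = 0.48309.
Survival-weighted fertility by age (5·fₓ·Sₓ):
  15–19: 5 × 0.021 × 0.9428 = 0.09899
  20–24: 5 × 0.078 × 0.9328 = 0.36379
  25–29: 5 × 0.141 × 0.9286 = 0.65466
  30–34: 5 × 0.167 × 0.9164 = 0.76519
  35–39: 5 × 0.142 × 0.9109 = 0.64674
  40–44: 5 × 0.048 × 0.8952 = 0.21485
Sum = 2.74422
NRR = 0.48309 × 2.74422 = 1.32571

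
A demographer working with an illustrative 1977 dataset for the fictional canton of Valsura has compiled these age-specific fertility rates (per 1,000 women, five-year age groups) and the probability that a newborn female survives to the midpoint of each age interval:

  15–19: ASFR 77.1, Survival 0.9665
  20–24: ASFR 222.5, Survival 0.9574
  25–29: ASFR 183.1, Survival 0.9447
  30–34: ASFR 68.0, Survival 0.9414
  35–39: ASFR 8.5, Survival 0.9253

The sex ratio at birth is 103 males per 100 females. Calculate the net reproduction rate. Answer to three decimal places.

1.311

Proportion female at birth = 100 / (100 + 103) = 0.49261.
Survival-weighted fertility by age (5·fₓ·Sₓ):
  15–19: 5 × 77.1/1000 × 0.9665 = 0.37259
  20–24: 5 × 222.5/1000 × 0.9574 = 1.06511
  25–29: 5 × 183.1/1000 × 0.9447 = 0.86487
  30–34: 5 × 68.0/1000 × 0.9414 = 0.32008
  35–39: 5 × 8.5/1000 × 0.9253 = 0.03933
Sum = 2.66198
NRR = 0.49261 × 2.66198 = 1.31132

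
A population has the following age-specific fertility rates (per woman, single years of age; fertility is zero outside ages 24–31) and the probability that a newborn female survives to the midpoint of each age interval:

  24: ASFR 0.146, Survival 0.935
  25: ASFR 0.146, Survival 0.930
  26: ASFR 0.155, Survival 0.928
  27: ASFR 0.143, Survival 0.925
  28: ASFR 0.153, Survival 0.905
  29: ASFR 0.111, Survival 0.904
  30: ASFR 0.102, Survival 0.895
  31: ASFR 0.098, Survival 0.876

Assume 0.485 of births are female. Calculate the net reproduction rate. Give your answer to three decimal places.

Proportion female at birth = 0.485.
Survival-weighted fertility by age (1·fₓ·Sₓ):
  24: 1 × 0.146 × 0.935 = 0.13651
  25: 1 × 0.146 × 0.930 = 0.13578
  26: 1 × 0.155 × 0.928 = 0.14384
  27: 1 × 0.143 × 0.925 = 0.13228
  28: 1 × 0.153 × 0.905 = 0.13847
  29: 1 × 0.111 × 0.904 = 0.10034
  30: 1 × 0.102 × 0.895 = 0.09129
  31: 1 × 0.098 × 0.876 = 0.08585
Sum = 0.96436
NRR = 0.485 × 0.96436 = 0.46771
With NRR below 1 the population is below replacement fertility.

0.468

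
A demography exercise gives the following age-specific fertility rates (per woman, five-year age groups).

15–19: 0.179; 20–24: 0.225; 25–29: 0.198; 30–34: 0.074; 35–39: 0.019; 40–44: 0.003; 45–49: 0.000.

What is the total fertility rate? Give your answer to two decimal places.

Sum of ASFRs = 0.179 + 0.225 + 0.198 + 0.074 + 0.019 + 0.003 + 0.000 = 0.698
TFR = 5 × 0.698 = 3.49

3.49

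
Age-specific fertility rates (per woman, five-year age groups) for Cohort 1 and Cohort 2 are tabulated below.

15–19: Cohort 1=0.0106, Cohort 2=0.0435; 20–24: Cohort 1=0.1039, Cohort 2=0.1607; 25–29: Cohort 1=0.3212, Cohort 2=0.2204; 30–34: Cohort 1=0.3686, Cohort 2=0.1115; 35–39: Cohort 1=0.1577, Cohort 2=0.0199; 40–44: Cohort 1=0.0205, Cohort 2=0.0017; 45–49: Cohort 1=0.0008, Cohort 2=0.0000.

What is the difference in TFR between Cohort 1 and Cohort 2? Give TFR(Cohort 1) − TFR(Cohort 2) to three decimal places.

2.128

Cohort 1:
  Sum of ASFRs = 0.0106 + 0.1039 + 0.3212 + 0.3686 + 0.1577 + 0.0205 + 0.0008 = 0.9833
  TFR = 5 × 0.9833 = 4.9165
Cohort 2:
  Sum of ASFRs = 0.0435 + 0.1607 + 0.2204 + 0.1115 + 0.0199 + 0.0017 + 0.0000 = 0.5577
  TFR = 5 × 0.5577 = 2.7885
Difference = 4.9165 − 2.7885 = 2.128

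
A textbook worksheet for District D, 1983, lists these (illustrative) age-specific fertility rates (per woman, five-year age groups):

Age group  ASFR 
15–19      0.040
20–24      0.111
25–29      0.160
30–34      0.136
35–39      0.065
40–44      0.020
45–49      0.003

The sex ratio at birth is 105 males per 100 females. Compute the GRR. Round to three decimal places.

Proportion female at birth = 100 / (100 + 105) = 0.48780.
Sum of ASFRs = 0.040 + 0.111 + 0.160 + 0.136 + 0.065 + 0.020 + 0.003 = 0.535
TFR = 5 × 0.535 = 2.675
GRR = 0.48780 × 2.675 = 1.30487

1.305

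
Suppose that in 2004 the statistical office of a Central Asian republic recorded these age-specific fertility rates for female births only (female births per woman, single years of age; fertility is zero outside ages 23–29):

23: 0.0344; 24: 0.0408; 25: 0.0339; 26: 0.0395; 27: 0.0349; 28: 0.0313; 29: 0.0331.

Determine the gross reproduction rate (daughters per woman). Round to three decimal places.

Sum of female ASFRs = 0.0344 + 0.0408 + 0.0339 + 0.0395 + 0.0349 + 0.0313 + 0.0331 = 0.2479
GRR = 0.2479

0.248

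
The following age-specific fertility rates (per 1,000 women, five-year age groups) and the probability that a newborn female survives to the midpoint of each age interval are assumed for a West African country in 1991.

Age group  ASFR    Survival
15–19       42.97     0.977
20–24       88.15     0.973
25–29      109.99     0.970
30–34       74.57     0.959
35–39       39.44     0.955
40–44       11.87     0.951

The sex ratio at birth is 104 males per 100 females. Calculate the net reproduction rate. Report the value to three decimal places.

Proportion female at birth = 100 / (100 + 104) = 0.49020.
Weighting each age-specific rate by interval width and survival:
  15–19: 5 × 42.97/1000 × 0.977 = 0.20991
  20–24: 5 × 88.15/1000 × 0.973 = 0.42885
  25–29: 5 × 109.99/1000 × 0.970 = 0.53345
  30–34: 5 × 74.57/1000 × 0.959 = 0.35756
  35–39: 5 × 39.44/1000 × 0.955 = 0.18833
  40–44: 5 × 11.87/1000 × 0.951 = 0.05644
Sum = 1.77454
NRR = 0.49020 × 1.77454 = 0.86988

0.870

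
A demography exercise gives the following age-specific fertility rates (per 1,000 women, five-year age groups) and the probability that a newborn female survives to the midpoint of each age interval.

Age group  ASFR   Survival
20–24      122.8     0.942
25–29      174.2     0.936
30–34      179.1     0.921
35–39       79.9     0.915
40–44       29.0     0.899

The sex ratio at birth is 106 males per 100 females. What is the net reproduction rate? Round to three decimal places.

Proportion female at birth = 100 / (100 + 106) = 0.48544.
Per-age-group product (5 × ASFR × survival probability):
  20–24: 5 × 122.8/1000 × 0.942 = 0.57839
  25–29: 5 × 174.2/1000 × 0.936 = 0.81526
  30–34: 5 × 179.1/1000 × 0.921 = 0.82476
  35–39: 5 × 79.9/1000 × 0.915 = 0.36554
  40–44: 5 × 29.0/1000 × 0.899 = 0.13036
Sum = 2.71431
NRR = 0.48544 × 2.71431 = 1.31763
With NRR above 1 the population is above replacement fertility.

1.318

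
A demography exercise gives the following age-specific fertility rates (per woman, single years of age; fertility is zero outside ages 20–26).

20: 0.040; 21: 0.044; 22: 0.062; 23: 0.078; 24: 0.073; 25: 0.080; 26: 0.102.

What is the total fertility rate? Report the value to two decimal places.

Sum of ASFRs = 0.040 + 0.044 + 0.062 + 0.078 + 0.073 + 0.080 + 0.102 = 0.479
TFR = 0.479

0.48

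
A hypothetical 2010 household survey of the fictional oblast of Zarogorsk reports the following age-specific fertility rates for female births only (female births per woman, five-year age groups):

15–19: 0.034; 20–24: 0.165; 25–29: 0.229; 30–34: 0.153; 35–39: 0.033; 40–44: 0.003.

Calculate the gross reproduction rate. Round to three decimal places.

3.085

Sum of female ASFRs = 0.034 + 0.165 + 0.229 + 0.153 + 0.033 + 0.003 = 0.617
GRR = 5 × 0.617 = 3.085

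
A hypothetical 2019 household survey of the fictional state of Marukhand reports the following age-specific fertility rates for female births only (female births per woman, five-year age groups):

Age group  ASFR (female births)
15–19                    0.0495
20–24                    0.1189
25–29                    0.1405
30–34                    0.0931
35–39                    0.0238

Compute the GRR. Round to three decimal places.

2.129

Sum of female ASFRs = 0.0495 + 0.1189 + 0.1405 + 0.0931 + 0.0238 = 0.4258
GRR = 5 × 0.4258 = 2.129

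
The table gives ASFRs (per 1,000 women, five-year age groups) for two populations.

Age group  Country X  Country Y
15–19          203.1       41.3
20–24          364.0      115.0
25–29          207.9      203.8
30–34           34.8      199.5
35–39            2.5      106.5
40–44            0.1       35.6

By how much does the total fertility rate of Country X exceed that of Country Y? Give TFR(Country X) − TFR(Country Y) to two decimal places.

0.55

Country X:
  Sum of ASFRs = 203.1 + 364.0 + 207.9 + 34.8 + 2.5 + 0.1 = 812.4
  TFR = 5 × 812.4 / 1000 = 4.062
Country Y:
  Sum of ASFRs = 41.3 + 115.0 + 203.8 + 199.5 + 106.5 + 35.6 = 701.7
  TFR = 5 × 701.7 / 1000 = 3.5085
Difference = 4.062 − 3.5085 = 0.5535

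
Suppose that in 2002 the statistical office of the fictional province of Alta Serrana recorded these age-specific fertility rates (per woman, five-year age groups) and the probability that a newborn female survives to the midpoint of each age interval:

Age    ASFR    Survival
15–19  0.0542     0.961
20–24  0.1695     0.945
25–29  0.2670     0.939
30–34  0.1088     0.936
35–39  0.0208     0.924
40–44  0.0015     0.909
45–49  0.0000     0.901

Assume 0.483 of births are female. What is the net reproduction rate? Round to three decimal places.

Proportion female at birth = 0.483.
Each age group contributes 5 × ASFR × survival:
  15–19: 5 × 0.0542 × 0.961 = 0.26043
  20–24: 5 × 0.1695 × 0.945 = 0.80089
  25–29: 5 × 0.2670 × 0.939 = 1.25357
  30–34: 5 × 0.1088 × 0.936 = 0.50918
  35–39: 5 × 0.0208 × 0.924 = 0.09610
  40–44: 5 × 0.0015 × 0.909 = 0.00682
  45–49: 5 × 0.0000 × 0.901 = 0.00000
Sum = 2.92699
NRR = 0.483 × 2.92699 = 1.41374

1.414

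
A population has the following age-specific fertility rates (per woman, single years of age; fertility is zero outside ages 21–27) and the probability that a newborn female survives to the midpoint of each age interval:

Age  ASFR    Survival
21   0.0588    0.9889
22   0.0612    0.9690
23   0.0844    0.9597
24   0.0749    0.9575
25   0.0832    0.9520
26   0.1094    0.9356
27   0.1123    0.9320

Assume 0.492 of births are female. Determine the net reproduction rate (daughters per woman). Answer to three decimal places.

0.274

Proportion female at birth = 0.492.
Survival-weighted fertility by age (1·fₓ·Sₓ):
  21: 1 × 0.0588 × 0.9889 = 0.05815
  22: 1 × 0.0612 × 0.9690 = 0.05930
  23: 1 × 0.0844 × 0.9597 = 0.08100
  24: 1 × 0.0749 × 0.9575 = 0.07172
  25: 1 × 0.0832 × 0.9520 = 0.07921
  26: 1 × 0.1094 × 0.9356 = 0.10235
  27: 1 × 0.1123 × 0.9320 = 0.10466
Sum = 0.55639
NRR = 0.492 × 0.55639 = 0.27374
NRR < 1, so the cohort does not fully replace itself.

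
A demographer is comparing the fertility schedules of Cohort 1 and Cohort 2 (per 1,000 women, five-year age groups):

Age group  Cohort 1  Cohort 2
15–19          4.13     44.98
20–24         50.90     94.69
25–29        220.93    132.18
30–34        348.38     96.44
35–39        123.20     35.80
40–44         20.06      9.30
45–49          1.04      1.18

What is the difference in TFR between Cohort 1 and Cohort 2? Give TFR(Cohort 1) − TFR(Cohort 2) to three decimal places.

1.770

Cohort 1:
  Sum of ASFRs = 4.13 + 50.90 + 220.93 + 348.38 + 123.20 + 20.06 + 1.04 = 768.64
  TFR = 5 × 768.64 / 1000 = 3.8432
Cohort 2:
  Sum of ASFRs = 44.98 + 94.69 + 132.18 + 96.44 + 35.80 + 9.30 + 1.18 = 414.57
  TFR = 5 × 414.57 / 1000 = 2.07285
Difference = 3.8432 − 2.07285 = 1.77035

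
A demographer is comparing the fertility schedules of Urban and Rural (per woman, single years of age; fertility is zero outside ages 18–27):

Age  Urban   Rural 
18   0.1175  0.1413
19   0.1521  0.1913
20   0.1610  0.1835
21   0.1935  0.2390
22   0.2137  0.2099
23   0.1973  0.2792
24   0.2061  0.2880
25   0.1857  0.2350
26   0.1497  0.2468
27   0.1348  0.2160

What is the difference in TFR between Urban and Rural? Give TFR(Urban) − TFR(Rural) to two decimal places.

-0.52

Urban:
  Sum of ASFRs = 0.1175 + 0.1521 + 0.1610 + 0.1935 + 0.2137 + 0.1973 + 0.2061 + 0.1857 + 0.1497 + 0.1348 = 1.7114
  TFR = 1.7114
Rural:
  Sum of ASFRs = 0.1413 + 0.1913 + 0.1835 + 0.2390 + 0.2099 + 0.2792 + 0.2880 + 0.2350 + 0.2468 + 0.2160 = 2.2300
  TFR = 2.23
Difference = 1.7114 − 2.23 = -0.5186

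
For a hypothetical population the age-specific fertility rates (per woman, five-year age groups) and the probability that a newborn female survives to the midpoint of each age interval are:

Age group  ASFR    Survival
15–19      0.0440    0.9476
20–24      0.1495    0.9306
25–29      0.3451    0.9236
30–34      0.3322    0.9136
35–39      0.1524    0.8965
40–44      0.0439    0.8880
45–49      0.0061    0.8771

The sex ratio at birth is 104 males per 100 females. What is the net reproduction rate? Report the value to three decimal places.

Proportion female at birth = 100 / (100 + 104) = 0.49020.
Weighting each age-specific rate by interval width and survival:
  15–19: 5 × 0.0440 × 0.9476 = 0.20847
  20–24: 5 × 0.1495 × 0.9306 = 0.69562
  25–29: 5 × 0.3451 × 0.9236 = 1.59367
  30–34: 5 × 0.3322 × 0.9136 = 1.51749
  35–39: 5 × 0.1524 × 0.8965 = 0.68313
  40–44: 5 × 0.0439 × 0.8880 = 0.19492
  45–49: 5 × 0.0061 × 0.8771 = 0.02675
Sum = 4.92005
NRR = 0.49020 × 4.92005 = 2.41181
An NRR exceeding 1 indicates intrinsic growth under these rates.

2.412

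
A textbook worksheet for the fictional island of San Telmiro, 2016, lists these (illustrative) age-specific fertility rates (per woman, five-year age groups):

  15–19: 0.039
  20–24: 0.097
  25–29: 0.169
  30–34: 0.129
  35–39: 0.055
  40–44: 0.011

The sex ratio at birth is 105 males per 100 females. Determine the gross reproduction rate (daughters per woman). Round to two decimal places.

Proportion female at birth = 100 / (100 + 105) = 0.48780.
Sum of ASFRs = 0.039 + 0.097 + 0.169 + 0.129 + 0.055 + 0.011 = 0.500
TFR = 5 × 0.500 = 2.5
GRR = 0.48780 × 2.5 = 1.21950

1.22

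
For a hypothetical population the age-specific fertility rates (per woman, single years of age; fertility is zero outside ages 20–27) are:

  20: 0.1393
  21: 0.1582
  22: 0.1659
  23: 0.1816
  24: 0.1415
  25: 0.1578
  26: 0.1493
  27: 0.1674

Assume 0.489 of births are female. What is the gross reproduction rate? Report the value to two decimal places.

0.62

Proportion female at birth = 0.489.
Sum of ASFRs = 0.1393 + 0.1582 + 0.1659 + 0.1816 + 0.1415 + 0.1578 + 0.1493 + 0.1674 = 1.2610
TFR = 1.261
GRR = 0.489 × 1.261 = 0.61663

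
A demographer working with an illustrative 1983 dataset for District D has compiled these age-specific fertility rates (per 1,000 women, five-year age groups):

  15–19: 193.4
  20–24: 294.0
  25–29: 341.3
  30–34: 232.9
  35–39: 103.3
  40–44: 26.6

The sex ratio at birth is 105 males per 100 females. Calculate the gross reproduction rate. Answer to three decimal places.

Proportion female at birth = 100 / (100 + 105) = 0.48780.
Sum of ASFRs = 193.4 + 294.0 + 341.3 + 232.9 + 103.3 + 26.6 = 1191.5
TFR = 5 × 1191.5 / 1000 = 5.9575
GRR = 0.48780 × 5.9575 = 2.90607

2.906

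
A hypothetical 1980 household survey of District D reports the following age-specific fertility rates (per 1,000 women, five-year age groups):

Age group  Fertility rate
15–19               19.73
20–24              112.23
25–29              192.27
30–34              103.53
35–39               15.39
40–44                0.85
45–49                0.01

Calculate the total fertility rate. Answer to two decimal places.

Sum of ASFRs = 19.73 + 112.23 + 192.27 + 103.53 + 15.39 + 0.85 + 0.01 = 444.01
TFR = 5 × 444.01 / 1000 = 2.22005

2.22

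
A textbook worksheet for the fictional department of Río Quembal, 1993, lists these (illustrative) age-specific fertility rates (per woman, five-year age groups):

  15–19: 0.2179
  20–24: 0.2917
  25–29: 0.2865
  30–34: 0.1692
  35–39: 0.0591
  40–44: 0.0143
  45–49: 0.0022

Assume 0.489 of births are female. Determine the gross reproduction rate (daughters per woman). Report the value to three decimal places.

Proportion female at birth = 0.489.
Sum of ASFRs = 0.2179 + 0.2917 + 0.2865 + 0.1692 + 0.0591 + 0.0143 + 0.0022 = 1.0409
TFR = 5 × 1.0409 = 5.2045
GRR = 0.489 × 5.2045 = 2.54500

2.545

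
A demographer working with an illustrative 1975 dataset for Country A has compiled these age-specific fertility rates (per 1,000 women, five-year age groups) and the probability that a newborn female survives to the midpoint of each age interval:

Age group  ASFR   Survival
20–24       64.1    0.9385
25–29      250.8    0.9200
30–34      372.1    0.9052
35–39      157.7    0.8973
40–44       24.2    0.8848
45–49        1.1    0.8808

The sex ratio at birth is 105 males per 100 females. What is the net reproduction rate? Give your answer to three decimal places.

Proportion female at birth = 100 / (100 + 105) = 0.48780.
Each age group contributes 5 × ASFR × survival:
  20–24: 5 × 64.1/1000 × 0.9385 = 0.30079
  25–29: 5 × 250.8/1000 × 0.9200 = 1.15368
  30–34: 5 × 372.1/1000 × 0.9052 = 1.68412
  35–39: 5 × 157.7/1000 × 0.8973 = 0.70752
  40–44: 5 × 24.2/1000 × 0.8848 = 0.10706
  45–49: 5 × 1.1/1000 × 0.8808 = 0.00484
Sum = 3.95801
NRR = 0.48780 × 3.95801 = 1.93072

1.931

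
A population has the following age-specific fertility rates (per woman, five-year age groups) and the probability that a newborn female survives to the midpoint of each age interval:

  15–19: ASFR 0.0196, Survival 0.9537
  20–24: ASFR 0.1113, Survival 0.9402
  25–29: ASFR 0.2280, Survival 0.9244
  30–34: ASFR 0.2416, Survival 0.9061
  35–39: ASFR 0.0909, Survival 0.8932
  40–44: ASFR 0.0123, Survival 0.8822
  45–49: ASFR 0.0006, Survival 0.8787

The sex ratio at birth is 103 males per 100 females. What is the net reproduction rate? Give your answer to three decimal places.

Proportion female at birth = 100 / (100 + 103) = 0.49261.
Weighting each age-specific rate by interval width and survival:
  15–19: 5 × 0.0196 × 0.9537 = 0.09346
  20–24: 5 × 0.1113 × 0.9402 = 0.52322
  25–29: 5 × 0.2280 × 0.9244 = 1.05382
  30–34: 5 × 0.2416 × 0.9061 = 1.09457
  35–39: 5 × 0.0909 × 0.8932 = 0.40596
  40–44: 5 × 0.0123 × 0.8822 = 0.05426
  45–49: 5 × 0.0006 × 0.8787 = 0.00264
Sum = 3.22793
NRR = 0.49261 × 3.22793 = 1.59011

1.590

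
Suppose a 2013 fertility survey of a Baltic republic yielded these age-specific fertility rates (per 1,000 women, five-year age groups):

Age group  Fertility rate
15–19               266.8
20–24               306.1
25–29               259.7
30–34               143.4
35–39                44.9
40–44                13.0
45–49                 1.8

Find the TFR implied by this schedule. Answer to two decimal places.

5.18

Sum of ASFRs = 266.8 + 306.1 + 259.7 + 143.4 + 44.9 + 13.0 + 1.8 = 1035.7
TFR = 5 × 1035.7 / 1000 = 5.1785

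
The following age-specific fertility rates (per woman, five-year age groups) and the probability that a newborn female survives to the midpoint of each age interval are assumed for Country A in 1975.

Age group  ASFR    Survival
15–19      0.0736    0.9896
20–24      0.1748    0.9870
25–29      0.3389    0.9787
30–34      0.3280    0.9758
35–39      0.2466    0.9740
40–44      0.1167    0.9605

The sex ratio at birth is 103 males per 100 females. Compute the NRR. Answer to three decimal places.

3.077

Proportion female at birth = 100 / (100 + 103) = 0.49261.
Weighting each age-specific rate by interval width and survival:
  15–19: 5 × 0.0736 × 0.9896 = 0.36417
  20–24: 5 × 0.1748 × 0.9870 = 0.86264
  25–29: 5 × 0.3389 × 0.9787 = 1.65841
  30–34: 5 × 0.3280 × 0.9758 = 1.60031
  35–39: 5 × 0.2466 × 0.9740 = 1.20094
  40–44: 5 × 0.1167 × 0.9605 = 0.56045
Sum = 6.24692
NRR = 0.49261 × 6.24692 = 3.07730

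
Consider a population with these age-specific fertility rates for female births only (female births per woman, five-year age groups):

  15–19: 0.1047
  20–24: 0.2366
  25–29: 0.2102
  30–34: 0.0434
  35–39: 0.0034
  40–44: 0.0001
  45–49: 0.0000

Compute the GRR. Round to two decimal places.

Sum of female ASFRs = 0.1047 + 0.2366 + 0.2102 + 0.0434 + 0.0034 + 0.0001 + 0.0000 = 0.5984
GRR = 5 × 0.5984 = 2.992

2.99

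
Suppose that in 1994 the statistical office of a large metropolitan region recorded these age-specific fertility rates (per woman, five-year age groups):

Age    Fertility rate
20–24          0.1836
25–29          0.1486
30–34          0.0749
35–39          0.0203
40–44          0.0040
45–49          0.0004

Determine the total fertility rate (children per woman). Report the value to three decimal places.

Sum of ASFRs = 0.1836 + 0.1486 + 0.0749 + 0.0203 + 0.0040 + 0.0004 = 0.4318
TFR = 5 × 0.4318 = 2.159

2.159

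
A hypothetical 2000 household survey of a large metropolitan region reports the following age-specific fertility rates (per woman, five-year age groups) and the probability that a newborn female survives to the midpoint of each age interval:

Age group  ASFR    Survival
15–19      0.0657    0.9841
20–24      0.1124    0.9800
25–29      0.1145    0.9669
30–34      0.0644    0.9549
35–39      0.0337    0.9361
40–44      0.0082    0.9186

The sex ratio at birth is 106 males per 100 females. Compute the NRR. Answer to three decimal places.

0.937

Proportion female at birth = 100 / (100 + 106) = 0.48544.
Survival-weighted fertility by age (5·fₓ·Sₓ):
  15–19: 5 × 0.0657 × 0.9841 = 0.32328
  20–24: 5 × 0.1124 × 0.9800 = 0.55076
  25–29: 5 × 0.1145 × 0.9669 = 0.55355
  30–34: 5 × 0.0644 × 0.9549 = 0.30748
  35–39: 5 × 0.0337 × 0.9361 = 0.15773
  40–44: 5 × 0.0082 × 0.9186 = 0.03766
Sum = 1.93046
NRR = 0.48544 × 1.93046 = 0.93712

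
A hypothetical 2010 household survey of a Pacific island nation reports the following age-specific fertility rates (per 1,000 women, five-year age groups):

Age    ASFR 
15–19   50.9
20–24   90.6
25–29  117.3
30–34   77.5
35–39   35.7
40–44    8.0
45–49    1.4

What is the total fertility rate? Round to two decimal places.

1.91

Sum of ASFRs = 50.9 + 90.6 + 117.3 + 77.5 + 35.7 + 8.0 + 1.4 = 381.4
TFR = 5 × 381.4 / 1000 = 1.907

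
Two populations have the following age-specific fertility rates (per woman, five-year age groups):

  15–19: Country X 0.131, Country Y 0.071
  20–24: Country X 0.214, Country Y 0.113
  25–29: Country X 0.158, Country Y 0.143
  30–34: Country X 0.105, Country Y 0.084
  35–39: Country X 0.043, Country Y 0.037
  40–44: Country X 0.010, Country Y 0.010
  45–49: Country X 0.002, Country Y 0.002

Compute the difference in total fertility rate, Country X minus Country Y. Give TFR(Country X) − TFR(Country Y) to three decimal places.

Country X:
  Sum of ASFRs = 0.131 + 0.214 + 0.158 + 0.105 + 0.043 + 0.010 + 0.002 = 0.663
  TFR = 5 × 0.663 = 3.315
Country Y:
  Sum of ASFRs = 0.071 + 0.113 + 0.143 + 0.084 + 0.037 + 0.010 + 0.002 = 0.460
  TFR = 5 × 0.460 = 2.3
Difference = 3.315 − 2.3 = 1.015

1.015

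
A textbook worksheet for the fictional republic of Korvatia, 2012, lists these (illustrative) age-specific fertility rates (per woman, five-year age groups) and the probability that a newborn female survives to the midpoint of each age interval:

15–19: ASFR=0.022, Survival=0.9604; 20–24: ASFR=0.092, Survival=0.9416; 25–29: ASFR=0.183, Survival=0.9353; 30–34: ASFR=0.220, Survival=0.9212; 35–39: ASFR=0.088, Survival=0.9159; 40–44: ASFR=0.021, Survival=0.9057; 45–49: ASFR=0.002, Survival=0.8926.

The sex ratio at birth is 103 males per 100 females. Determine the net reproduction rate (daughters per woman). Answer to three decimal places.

Proportion female at birth = 100 / (100 + 103) = 0.49261.
Per-age-group product (5 × ASFR × survival probability):
  15–19: 5 × 0.022 × 0.9604 = 0.10564
  20–24: 5 × 0.092 × 0.9416 = 0.43314
  25–29: 5 × 0.183 × 0.9353 = 0.85580
  30–34: 5 × 0.220 × 0.9212 = 1.01332
  35–39: 5 × 0.088 × 0.9159 = 0.40300
  40–44: 5 × 0.021 × 0.9057 = 0.09510
  45–49: 5 × 0.002 × 0.8926 = 0.00893
Sum = 2.91493
NRR = 0.49261 × 2.91493 = 1.43592

1.436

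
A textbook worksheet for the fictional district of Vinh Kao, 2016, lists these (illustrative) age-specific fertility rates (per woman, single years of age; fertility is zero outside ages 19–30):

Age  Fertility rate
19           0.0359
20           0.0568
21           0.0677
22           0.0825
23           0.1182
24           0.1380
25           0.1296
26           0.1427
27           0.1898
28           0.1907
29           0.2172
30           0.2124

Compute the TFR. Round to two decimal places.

1.58

Sum of ASFRs = 0.0359 + 0.0568 + 0.0677 + 0.0825 + 0.1182 + 0.1380 + 0.1296 + 0.1427 + 0.1898 + 0.1907 + 0.2172 + 0.2124 = 1.5815
TFR = 1.5815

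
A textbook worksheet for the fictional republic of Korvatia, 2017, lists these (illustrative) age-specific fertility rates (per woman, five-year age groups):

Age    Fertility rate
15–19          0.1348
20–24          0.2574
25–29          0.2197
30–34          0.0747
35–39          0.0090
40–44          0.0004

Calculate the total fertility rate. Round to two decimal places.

3.48

Sum of ASFRs = 0.1348 + 0.2574 + 0.2197 + 0.0747 + 0.0090 + 0.0004 = 0.6960
TFR = 5 × 0.6960 = 3.48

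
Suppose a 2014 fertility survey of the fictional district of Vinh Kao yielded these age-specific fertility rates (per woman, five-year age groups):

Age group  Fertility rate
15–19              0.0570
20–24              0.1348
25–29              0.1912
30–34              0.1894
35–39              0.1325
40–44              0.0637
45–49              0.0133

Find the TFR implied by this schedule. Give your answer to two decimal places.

3.91

Sum of ASFRs = 0.0570 + 0.1348 + 0.1912 + 0.1894 + 0.1325 + 0.0637 + 0.0133 = 0.7819
TFR = 5 × 0.7819 = 3.9095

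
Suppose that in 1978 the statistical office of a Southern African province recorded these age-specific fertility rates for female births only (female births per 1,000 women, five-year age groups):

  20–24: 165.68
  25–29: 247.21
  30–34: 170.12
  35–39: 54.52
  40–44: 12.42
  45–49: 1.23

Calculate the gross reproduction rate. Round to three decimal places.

3.256

Sum of female ASFRs = 165.68 + 247.21 + 170.12 + 54.52 + 12.42 + 1.23 = 651.18
GRR = 5 × 651.18 / 1000 = 3.2559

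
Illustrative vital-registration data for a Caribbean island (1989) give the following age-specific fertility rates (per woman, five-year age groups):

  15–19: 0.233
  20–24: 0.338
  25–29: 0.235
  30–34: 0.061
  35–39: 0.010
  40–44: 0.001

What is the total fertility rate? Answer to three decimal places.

4.390

Sum of ASFRs = 0.233 + 0.338 + 0.235 + 0.061 + 0.010 + 0.001 = 0.878
TFR = 5 × 0.878 = 4.39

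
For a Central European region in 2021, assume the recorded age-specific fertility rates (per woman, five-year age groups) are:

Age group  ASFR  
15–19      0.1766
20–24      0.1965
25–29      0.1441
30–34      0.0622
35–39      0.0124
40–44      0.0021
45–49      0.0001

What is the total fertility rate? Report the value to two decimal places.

Sum of ASFRs = 0.1766 + 0.1965 + 0.1441 + 0.0622 + 0.0124 + 0.0021 + 0.0001 = 0.5940
TFR = 5 × 0.5940 = 2.97

2.97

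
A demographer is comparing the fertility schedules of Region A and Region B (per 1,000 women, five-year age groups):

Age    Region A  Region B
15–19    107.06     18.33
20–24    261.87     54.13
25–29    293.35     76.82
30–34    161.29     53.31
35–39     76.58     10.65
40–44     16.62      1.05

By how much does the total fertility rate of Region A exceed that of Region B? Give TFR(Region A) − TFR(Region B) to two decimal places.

3.51

Region A:
  Sum of ASFRs = 107.06 + 261.87 + 293.35 + 161.29 + 76.58 + 16.62 = 916.77
  TFR = 5 × 916.77 / 1000 = 4.58385
Region B:
  Sum of ASFRs = 18.33 + 54.13 + 76.82 + 53.31 + 10.65 + 1.05 = 214.29
  TFR = 5 × 214.29 / 1000 = 1.07145
Difference = 4.58385 − 1.07145 = 3.5124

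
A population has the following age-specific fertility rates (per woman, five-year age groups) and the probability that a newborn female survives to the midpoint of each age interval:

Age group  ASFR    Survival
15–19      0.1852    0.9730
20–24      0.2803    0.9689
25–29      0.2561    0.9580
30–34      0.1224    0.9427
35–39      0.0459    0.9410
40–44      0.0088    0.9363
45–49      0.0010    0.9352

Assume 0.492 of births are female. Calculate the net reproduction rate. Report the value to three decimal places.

Proportion female at birth = 0.492.
Per-age-group product (5 × ASFR × survival probability):
  15–19: 5 × 0.1852 × 0.9730 = 0.90100
  20–24: 5 × 0.2803 × 0.9689 = 1.35791
  25–29: 5 × 0.2561 × 0.9580 = 1.22672
  30–34: 5 × 0.1224 × 0.9427 = 0.57693
  35–39: 5 × 0.0459 × 0.9410 = 0.21596
  40–44: 5 × 0.0088 × 0.9363 = 0.04120
  45–49: 5 × 0.0010 × 0.9352 = 0.00468
Sum = 4.32440
NRR = 0.492 × 4.32440 = 2.12760
An NRR exceeding 1 indicates intrinsic growth under these rates.

2.128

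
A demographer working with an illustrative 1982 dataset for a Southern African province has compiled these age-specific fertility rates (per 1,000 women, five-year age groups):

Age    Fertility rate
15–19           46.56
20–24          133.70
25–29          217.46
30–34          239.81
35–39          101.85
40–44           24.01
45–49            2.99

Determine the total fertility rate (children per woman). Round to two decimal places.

Sum of ASFRs = 46.56 + 133.70 + 217.46 + 239.81 + 101.85 + 24.01 + 2.99 = 766.38
TFR = 5 × 766.38 / 1000 = 3.8319

3.83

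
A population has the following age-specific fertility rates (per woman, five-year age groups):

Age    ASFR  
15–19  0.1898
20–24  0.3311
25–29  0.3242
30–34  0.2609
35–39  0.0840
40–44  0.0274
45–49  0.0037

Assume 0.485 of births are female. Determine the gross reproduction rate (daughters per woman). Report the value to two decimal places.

2.96

Proportion female at birth = 0.485.
Sum of ASFRs = 0.1898 + 0.3311 + 0.3242 + 0.2609 + 0.0840 + 0.0274 + 0.0037 = 1.2211
TFR = 5 × 1.2211 = 6.1055
GRR = 0.485 × 6.1055 = 2.96117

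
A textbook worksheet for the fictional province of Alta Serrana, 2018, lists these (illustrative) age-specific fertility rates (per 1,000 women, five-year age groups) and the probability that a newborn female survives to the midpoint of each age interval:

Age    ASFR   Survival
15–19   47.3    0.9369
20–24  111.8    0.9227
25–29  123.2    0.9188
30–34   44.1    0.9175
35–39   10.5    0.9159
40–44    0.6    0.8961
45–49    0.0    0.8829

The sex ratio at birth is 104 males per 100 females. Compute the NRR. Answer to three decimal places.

Proportion female at birth = 100 / (100 + 104) = 0.49020.
Weighting each age-specific rate by interval width and survival:
  15–19: 5 × 47.3/1000 × 0.9369 = 0.22158
  20–24: 5 × 111.8/1000 × 0.9227 = 0.51579
  25–29: 5 × 123.2/1000 × 0.9188 = 0.56598
  30–34: 5 × 44.1/1000 × 0.9175 = 0.20231
  35–39: 5 × 10.5/1000 × 0.9159 = 0.04808
  40–44: 5 × 0.6/1000 × 0.8961 = 0.00269
  45–49: 5 × 0.0/1000 × 0.8829 = 0.00000
Sum = 1.55643
NRR = 0.49020 × 1.55643 = 0.76296

0.763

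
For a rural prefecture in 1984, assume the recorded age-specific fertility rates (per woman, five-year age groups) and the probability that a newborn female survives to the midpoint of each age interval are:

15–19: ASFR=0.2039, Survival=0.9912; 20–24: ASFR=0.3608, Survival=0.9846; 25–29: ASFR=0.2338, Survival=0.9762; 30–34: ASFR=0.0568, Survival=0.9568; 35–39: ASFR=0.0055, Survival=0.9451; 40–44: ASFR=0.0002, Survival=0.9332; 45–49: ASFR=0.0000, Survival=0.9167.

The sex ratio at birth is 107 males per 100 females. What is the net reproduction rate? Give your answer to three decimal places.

Proportion female at birth = 100 / (100 + 107) = 0.48309.
Each age group contributes 5 × ASFR × survival:
  15–19: 5 × 0.2039 × 0.9912 = 1.01053
  20–24: 5 × 0.3608 × 0.9846 = 1.77622
  25–29: 5 × 0.2338 × 0.9762 = 1.14118
  30–34: 5 × 0.0568 × 0.9568 = 0.27173
  35–39: 5 × 0.0055 × 0.9451 = 0.02599
  40–44: 5 × 0.0002 × 0.9332 = 0.00093
  45–49: 5 × 0.0000 × 0.9167 = 0.00000
Sum = 4.22658
NRR = 0.48309 × 4.22658 = 2.04182
An NRR exceeding 1 indicates intrinsic growth under these rates.

2.042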